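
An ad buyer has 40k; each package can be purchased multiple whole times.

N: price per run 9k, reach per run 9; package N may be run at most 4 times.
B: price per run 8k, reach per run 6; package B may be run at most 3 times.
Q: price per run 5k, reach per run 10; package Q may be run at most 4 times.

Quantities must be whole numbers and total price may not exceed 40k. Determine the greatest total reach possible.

58

Take 2×N and 4×Q: price 38 ≤ 40, reach 2·9 + 4·10 = 58.
Q has the best ratio (10/5) and is taken to its limit of 4; remaining capacity is filled optimally with the others.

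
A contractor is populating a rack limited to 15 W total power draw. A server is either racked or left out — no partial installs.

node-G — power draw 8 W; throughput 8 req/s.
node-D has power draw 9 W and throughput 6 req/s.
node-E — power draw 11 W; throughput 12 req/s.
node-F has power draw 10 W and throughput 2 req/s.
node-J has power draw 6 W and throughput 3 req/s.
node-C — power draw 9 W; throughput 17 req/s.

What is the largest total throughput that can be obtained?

20

Allowing fractional choices, the relaxed optimum would be about 23.5, but servers are indivisible.
node-C: power draw 9 ≤ 15, throughput 17.
node-J + node-C: power draw 6 + 9 = 15 ≤ 15, throughput 3 + 17 = 20.
node-E: power draw 11 ≤ 15, throughput 12.
Best is node-J and node-C with total throughput 20.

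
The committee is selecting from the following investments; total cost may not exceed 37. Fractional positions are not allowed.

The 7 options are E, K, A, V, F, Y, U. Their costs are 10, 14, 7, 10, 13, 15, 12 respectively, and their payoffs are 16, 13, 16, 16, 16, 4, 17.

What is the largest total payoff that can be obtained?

49

This is a 0-1 knapsack instance.
Take E, A, and U: cost 10 + 7 + 12 = 29 ≤ 37, payoff 16 + 16 + 17 = 49.
No feasible combination exceeds this.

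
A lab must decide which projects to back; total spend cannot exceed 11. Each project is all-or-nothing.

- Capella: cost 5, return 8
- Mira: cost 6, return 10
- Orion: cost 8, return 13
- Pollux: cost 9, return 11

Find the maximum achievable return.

This is a 0-1 knapsack instance.
Allowing fractional choices, the relaxed optimum would be about 18.1, but projects are indivisible.
Capella + Mira: cost 5 + 6 = 11 ≤ 11, return 8 + 10 = 18.
Orion: cost 8 ≤ 11, return 13.
Best is Capella and Mira with total return 18.

18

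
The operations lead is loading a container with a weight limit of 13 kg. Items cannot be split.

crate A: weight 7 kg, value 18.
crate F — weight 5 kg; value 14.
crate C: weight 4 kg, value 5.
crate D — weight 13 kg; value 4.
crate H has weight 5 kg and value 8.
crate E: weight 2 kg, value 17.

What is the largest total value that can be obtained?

40

Allowing fractional choices, the relaxed optimum would be about 46.4, but items are indivisible.
crate A + crate C + crate E: weight 7 + 4 + 2 = 13 ≤ 13, value 18 + 5 + 17 = 40.
crate F + crate C + crate E: weight 5 + 4 + 2 = 11 ≤ 13, value 14 + 5 + 17 = 36.
crate F + crate H + crate E: weight 5 + 5 + 2 = 12 ≤ 13, value 14 + 8 + 17 = 39.
Best is crate A, crate C, and crate E with total value 40.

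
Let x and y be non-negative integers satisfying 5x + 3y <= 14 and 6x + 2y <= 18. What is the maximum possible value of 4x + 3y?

13

(x,y)=(1,3) is feasible, giving 13.
(x,y)=(0,4) is feasible, giving 12.
(x,y)=(1,2) is feasible, giving 10.
The best lattice point is (1,3), giving 13.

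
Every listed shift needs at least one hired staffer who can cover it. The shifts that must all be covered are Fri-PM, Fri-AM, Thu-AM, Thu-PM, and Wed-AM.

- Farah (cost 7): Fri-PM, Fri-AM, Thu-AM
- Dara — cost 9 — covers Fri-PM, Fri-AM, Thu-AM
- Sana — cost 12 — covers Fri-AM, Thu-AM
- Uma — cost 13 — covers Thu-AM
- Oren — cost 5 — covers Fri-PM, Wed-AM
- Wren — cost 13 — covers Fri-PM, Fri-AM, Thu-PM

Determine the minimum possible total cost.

25

Choose Farah, Oren, and Wren: together they cover Fri-PM, Fri-AM, Thu-AM, Thu-PM, Wed-AM — every shift.
Total cost: 7 + 5 + 13 = 25.
No cover costs less than 25.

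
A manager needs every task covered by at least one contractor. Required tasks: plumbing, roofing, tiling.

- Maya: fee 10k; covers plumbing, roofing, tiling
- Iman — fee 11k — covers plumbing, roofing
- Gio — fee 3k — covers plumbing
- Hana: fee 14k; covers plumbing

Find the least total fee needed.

10

The greedy cost-per-new-task heuristic would pick Gio and Maya for 13, but a cheaper cover exists.
Maya alone covers plumbing, roofing, tiling — every task.
Total fee: 10.
No cover costs less than 10.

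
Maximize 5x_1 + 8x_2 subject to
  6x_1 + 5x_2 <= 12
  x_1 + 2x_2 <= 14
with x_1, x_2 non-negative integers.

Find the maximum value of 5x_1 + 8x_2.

16

(x_1,x_2)=(0,2): 6·0+5·2=10≤12, 1·0+2·2=4≤14, objective 16.
(x_1,x_2)=(1,1): 6·1+5·1=11≤12, 1·1+2·1=3≤14, objective 13.
(x_1,x_2)=(0,1): 6·0+5·1=5≤12, 1·0+2·1=2≤14, objective 8.
The best lattice point is (0,2), giving 16.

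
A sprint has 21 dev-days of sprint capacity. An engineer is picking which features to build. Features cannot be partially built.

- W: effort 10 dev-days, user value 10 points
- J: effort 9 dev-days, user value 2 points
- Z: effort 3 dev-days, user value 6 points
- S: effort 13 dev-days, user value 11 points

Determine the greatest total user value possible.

Take Z and S: effort 3 + 13 = 16 ≤ 21, user value 6 + 11 = 17.
No other feasible combination does better.

17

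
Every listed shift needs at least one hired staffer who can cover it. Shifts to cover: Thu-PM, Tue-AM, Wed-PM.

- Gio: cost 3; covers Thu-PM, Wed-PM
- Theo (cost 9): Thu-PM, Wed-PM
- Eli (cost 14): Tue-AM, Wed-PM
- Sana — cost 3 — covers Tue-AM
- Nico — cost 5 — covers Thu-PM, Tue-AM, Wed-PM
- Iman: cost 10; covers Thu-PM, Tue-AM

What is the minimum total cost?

5

This is an integer covering problem.
Nico alone covers Thu-PM, Tue-AM, Wed-PM — every shift.
Total cost: 5.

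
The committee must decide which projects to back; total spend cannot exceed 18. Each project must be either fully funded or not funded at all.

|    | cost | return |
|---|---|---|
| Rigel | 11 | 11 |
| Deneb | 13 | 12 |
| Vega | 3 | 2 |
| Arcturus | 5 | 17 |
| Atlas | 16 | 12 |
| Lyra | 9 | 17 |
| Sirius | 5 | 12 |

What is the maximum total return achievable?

36

Arcturus + Lyra: cost 5 + 9 = 14 ≤ 18, return 17 + 17 = 34.
Vega + Arcturus + Lyra: cost 3 + 5 + 9 = 17 ≤ 18, return 2 + 17 + 17 = 36.
Best is Vega, Arcturus, and Lyra with total return 36.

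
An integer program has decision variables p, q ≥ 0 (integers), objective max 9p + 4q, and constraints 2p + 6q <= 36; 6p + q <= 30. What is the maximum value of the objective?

Relaxing integrality, the LP optimum is 56.47 at (p,q) = (4.24, 4.59), which is not an integer point.
(p,q)=(4,4): 2·4+6·4=32≤36, 6·4+1·4=28≤30, objective 52.
(p,q)=(4,3): 2·4+6·3=26≤36, 6·4+1·3=27≤30, objective 48.
(p,q)=(3,5): 2·3+6·5=36≤36, 6·3+1·5=23≤30, objective 47.
No feasible integer point exceeds 52.

52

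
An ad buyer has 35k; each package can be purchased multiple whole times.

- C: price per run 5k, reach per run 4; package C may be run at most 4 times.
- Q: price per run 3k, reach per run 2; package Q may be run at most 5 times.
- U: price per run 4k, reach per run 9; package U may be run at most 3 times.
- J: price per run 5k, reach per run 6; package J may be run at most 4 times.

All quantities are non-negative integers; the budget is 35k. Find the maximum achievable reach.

53

This is a bounded integer knapsack.
Take 1×Q, 3×U, and 4×J: price 35 ≤ 35, reach 1·2 + 3·9 + 4·6 = 53.
U has the best ratio (9/4) and is taken to its limit of 3; remaining capacity is filled optimally with the others.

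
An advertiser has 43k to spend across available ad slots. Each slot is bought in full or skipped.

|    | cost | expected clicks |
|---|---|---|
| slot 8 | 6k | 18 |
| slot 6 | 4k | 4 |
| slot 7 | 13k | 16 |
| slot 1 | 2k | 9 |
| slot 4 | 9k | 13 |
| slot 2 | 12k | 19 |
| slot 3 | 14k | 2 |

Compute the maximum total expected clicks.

75

Take slot 8, slot 7, slot 1, slot 4, and slot 2: cost 6 + 13 + 2 + 9 + 12 = 42 ≤ 43, expected clicks 18 + 16 + 9 + 13 + 19 = 75.
No other feasible combination does better.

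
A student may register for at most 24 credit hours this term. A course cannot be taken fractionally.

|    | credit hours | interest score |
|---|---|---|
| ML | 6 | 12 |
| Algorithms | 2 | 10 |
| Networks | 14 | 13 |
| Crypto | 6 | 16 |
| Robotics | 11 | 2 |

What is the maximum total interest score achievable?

39

This is an integer program with binary decision variables.
ML + Algorithms + Crypto: credit hours 6 + 2 + 6 = 14 ≤ 24, interest score 12 + 10 + 16 = 38.
ML + Algorithms + Networks: credit hours 6 + 2 + 14 = 22 ≤ 24, interest score 12 + 10 + 13 = 35.
Algorithms + Networks + Crypto: credit hours 2 + 14 + 6 = 22 ≤ 24, interest score 10 + 13 + 16 = 39.
Best is Algorithms, Networks, and Crypto with total interest score 39.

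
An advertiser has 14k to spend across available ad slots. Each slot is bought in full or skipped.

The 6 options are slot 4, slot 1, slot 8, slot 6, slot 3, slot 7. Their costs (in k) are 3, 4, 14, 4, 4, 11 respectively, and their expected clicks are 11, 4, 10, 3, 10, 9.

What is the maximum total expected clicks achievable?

Allowing fractional choices, the relaxed optimum would be about 27.5, but ad slots are indivisible.
slot 4 + slot 6 + slot 3: cost 3 + 4 + 4 = 11 ≤ 14, expected clicks 11 + 3 + 10 = 24.
slot 4 + slot 1 + slot 3: cost 3 + 4 + 4 = 11 ≤ 14, expected clicks 11 + 4 + 10 = 25.
Best is slot 4, slot 1, and slot 3 with total expected clicks 25.

25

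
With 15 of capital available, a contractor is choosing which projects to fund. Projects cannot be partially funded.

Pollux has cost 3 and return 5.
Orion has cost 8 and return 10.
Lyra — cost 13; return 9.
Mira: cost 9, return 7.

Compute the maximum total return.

15

This is a 0-1 knapsack instance.
Pollux + Orion: cost 3 + 8 = 11 ≤ 15, return 5 + 10 = 15.
Orion: cost 8 ≤ 15, return 10.
Pollux + Mira: cost 3 + 9 = 12 ≤ 15, return 5 + 7 = 12.
Best is Pollux and Orion with total return 15.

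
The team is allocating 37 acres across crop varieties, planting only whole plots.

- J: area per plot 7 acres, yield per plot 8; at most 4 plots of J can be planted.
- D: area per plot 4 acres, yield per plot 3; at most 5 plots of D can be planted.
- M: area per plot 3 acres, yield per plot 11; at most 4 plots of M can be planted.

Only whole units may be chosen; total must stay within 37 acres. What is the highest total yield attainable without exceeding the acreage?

71

This is a bounded integer knapsack.
3×J, 1×D, and 4×M: area 37 ≤ 37, yield 3·8 + 1·3 + 4·11 = 71.
3×J and 4×M: area 33 ≤ 37, yield 3·8 + 4·11 = 68.
Best is 71.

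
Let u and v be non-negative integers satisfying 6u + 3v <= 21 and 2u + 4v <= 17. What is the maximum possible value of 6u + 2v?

(u,v)=(3,1) is feasible, giving 20.
(u,v)=(3,0) is feasible, giving 18.
(u,v)=(2,2) is feasible, giving 16.
(u,v)=(2,1) is feasible, giving 14.
Maximum is 20 at (u,v)=(3,1).

20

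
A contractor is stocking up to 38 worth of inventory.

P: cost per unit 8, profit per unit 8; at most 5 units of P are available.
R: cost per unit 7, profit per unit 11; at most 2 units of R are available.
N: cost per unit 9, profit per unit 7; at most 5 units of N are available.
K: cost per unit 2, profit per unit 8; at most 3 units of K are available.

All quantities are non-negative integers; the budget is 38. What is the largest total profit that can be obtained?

2×P, 2×R, and 3×K: cost 36 ≤ 38, profit 2·8 + 2·11 + 3·8 = 62.
1×P, 2×R, 1×N, and 3×K: cost 37 ≤ 38, profit 1·8 + 2·11 + 1·7 + 3·8 = 61.
Best is 62.

62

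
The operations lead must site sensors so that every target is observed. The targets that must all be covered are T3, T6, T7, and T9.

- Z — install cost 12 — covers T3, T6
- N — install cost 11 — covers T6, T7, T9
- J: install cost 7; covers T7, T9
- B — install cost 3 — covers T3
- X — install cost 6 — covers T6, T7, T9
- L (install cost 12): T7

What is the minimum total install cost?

9

This is an integer covering problem.
Choose B and X: together they cover T3, T6, T7, T9 — every target.
Total install cost: 3 + 6 = 9.
No cover costs less than 9.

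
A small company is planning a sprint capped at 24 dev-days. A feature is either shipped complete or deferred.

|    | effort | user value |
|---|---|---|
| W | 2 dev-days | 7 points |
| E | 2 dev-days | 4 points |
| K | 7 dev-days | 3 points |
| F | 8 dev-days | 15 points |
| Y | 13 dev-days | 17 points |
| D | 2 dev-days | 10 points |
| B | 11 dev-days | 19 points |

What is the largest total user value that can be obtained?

Allowing fractional choices, the relaxed optimum would be about 53.3, but features are indivisible.
E + F + D + B: effort 2 + 8 + 2 + 11 = 23 ≤ 24, user value 4 + 15 + 10 + 19 = 48.
W + E + F + B: effort 2 + 2 + 8 + 11 = 23 ≤ 24, user value 7 + 4 + 15 + 19 = 45.
W + F + D + B: effort 2 + 8 + 2 + 11 = 23 ≤ 24, user value 7 + 15 + 10 + 19 = 51.
Best is W, F, D, and B with total user value 51.

51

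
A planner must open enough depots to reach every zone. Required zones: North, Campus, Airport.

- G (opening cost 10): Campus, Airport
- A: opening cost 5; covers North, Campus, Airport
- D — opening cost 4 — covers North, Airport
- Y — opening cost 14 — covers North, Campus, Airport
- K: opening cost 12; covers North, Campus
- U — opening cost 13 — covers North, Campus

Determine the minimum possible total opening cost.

This is a weighted set-cover instance.
A alone covers North, Campus, Airport — every zone.
Total opening cost: 5.
No cover costs less than 5.

5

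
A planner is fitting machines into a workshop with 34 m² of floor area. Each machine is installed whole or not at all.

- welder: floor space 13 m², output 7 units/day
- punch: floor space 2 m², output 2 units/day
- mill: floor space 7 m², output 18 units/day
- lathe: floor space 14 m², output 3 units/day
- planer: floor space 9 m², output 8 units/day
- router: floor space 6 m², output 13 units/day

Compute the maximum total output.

41

Allowing fractional choices, the relaxed optimum would be about 46.4, but machines are indivisible.
punch + mill + planer + router: floor space 2 + 7 + 9 + 6 = 24 ≤ 34, output 2 + 18 + 8 + 13 = 41.
welder + punch + mill + router: floor space 13 + 2 + 7 + 6 = 28 ≤ 34, output 7 + 2 + 18 + 13 = 40.
mill + planer + router: floor space 7 + 9 + 6 = 22 ≤ 34, output 18 + 8 + 13 = 39.
Best is punch, mill, planer, and router with total output 41.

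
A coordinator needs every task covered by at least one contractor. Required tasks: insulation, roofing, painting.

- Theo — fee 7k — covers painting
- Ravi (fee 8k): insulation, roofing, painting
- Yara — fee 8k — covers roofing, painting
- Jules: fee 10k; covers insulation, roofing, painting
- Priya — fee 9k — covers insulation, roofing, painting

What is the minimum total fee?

Ravi alone covers insulation, roofing, painting — every task.
Total fee: 8.
No cover costs less than 8.

8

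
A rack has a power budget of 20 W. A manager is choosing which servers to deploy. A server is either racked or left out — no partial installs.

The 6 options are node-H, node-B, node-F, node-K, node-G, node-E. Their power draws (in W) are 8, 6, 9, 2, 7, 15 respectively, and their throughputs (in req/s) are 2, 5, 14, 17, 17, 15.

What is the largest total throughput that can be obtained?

48

Allowing fractional choices, the relaxed optimum would be about 50.0, but servers are indivisible.
node-B + node-K + node-G: power draw 6 + 2 + 7 = 15 ≤ 20, throughput 5 + 17 + 17 = 39.
node-F + node-K + node-G: power draw 9 + 2 + 7 = 18 ≤ 20, throughput 14 + 17 + 17 = 48.
Best is node-F, node-K, and node-G with total throughput 48.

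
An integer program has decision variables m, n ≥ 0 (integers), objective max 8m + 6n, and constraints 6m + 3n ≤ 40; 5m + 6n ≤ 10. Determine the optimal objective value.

(m,n)=(2,0): 6·2+3·0=12≤40, 5·2+6·0=10≤10, objective 16.
(m,n)=(1,0): 6·1+3·0=6≤40, 5·1+6·0=5≤10, objective 8.
No feasible integer point exceeds 16.

16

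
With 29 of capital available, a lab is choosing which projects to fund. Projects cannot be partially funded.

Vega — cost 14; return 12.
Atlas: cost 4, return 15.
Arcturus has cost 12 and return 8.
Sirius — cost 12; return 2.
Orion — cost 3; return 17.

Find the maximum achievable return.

This is an integer program with binary decision variables.
Allowing fractional choices, the relaxed optimum would be about 49.3, but projects are indivisible.
Vega + Arcturus + Orion: cost 14 + 12 + 3 = 29 ≤ 29, return 12 + 8 + 17 = 37.
Atlas + Arcturus + Orion: cost 4 + 12 + 3 = 19 ≤ 29, return 15 + 8 + 17 = 40.
Vega + Atlas + Orion: cost 14 + 4 + 3 = 21 ≤ 29, return 12 + 15 + 17 = 44.
Best is Vega, Atlas, and Orion with total return 44.

44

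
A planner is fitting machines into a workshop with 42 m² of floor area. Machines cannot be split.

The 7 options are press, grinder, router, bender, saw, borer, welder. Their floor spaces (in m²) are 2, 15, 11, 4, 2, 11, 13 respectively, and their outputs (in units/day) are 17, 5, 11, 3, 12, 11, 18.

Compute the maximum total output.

Allowing fractional choices, the relaxed optimum would be about 71.2, but machines are indivisible.
press + router + bender + saw + welder: floor space 2 + 11 + 4 + 2 + 13 = 32 ≤ 42, output 17 + 11 + 3 + 12 + 18 = 61.
press + router + saw + borer + welder: floor space 2 + 11 + 2 + 11 + 13 = 39 ≤ 42, output 17 + 11 + 12 + 11 + 18 = 69.
press + bender + saw + borer + welder: floor space 2 + 4 + 2 + 11 + 13 = 32 ≤ 42, output 17 + 3 + 12 + 11 + 18 = 61.
Best is press, router, saw, borer, and welder with total output 69.

69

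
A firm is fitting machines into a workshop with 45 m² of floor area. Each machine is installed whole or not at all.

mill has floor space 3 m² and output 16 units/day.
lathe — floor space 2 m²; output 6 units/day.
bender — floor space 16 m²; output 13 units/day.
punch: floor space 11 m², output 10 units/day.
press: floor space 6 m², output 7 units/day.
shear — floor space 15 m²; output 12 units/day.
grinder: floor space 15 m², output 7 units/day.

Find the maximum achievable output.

54

This is a 0-1 knapsack instance.
Take mill, lathe, bender, press, and shear: floor space 3 + 2 + 16 + 6 + 15 = 42 ≤ 45, output 16 + 6 + 13 + 7 + 12 = 54.
No other feasible combination does better.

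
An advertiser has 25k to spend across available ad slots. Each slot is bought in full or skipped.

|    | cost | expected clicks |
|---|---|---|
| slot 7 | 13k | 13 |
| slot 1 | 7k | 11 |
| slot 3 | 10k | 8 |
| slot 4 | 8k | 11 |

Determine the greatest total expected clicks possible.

slot 7 + slot 1: cost 13 + 7 = 20 ≤ 25, expected clicks 13 + 11 = 24.
slot 1 + slot 3 + slot 4: cost 7 + 10 + 8 = 25 ≤ 25, expected clicks 11 + 8 + 11 = 30.
Best is slot 1, slot 3, and slot 4 with total expected clicks 30.

30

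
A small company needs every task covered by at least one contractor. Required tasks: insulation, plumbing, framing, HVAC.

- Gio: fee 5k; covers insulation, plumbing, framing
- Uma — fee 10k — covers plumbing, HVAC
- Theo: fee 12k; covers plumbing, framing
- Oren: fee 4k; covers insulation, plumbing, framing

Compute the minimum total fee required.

14

This is a weighted set-cover instance.
Choose Uma and Oren: together they cover insulation, plumbing, framing, HVAC — every task.
Total fee: 10 + 4 = 14.
No cover costs less than 14.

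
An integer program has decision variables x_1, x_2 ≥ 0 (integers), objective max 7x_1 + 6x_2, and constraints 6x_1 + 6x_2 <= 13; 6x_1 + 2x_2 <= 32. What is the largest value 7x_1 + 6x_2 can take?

14

(x_1,x_2)=(2,0): 6·2+6·0=12≤13, 6·2+2·0=12≤32, objective 14.
(x_1,x_2)=(1,1): 6·1+6·1=12≤13, 6·1+2·1=8≤32, objective 13.
(x_1,x_2)=(1,0): 6·1+6·0=6≤13, 6·1+2·0=6≤32, objective 7.
The best lattice point is (2,0), giving 14.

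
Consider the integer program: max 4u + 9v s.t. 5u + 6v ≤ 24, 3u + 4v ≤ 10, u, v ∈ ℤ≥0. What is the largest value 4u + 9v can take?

Relaxing integrality, the LP optimum is 22.50 at (u,v) = (0, 2.5), which is not an integer point.
(u,v)=(0,2): 5·0+6·2=12≤24, 3·0+4·2=8≤10, objective 18.
(u,v)=(1,1): 5·1+6·1=11≤24, 3·1+4·1=7≤10, objective 13.
(u,v)=(0,1): 5·0+6·1=6≤24, 3·0+4·1=4≤10, objective 9.
No feasible integer point exceeds 18.

18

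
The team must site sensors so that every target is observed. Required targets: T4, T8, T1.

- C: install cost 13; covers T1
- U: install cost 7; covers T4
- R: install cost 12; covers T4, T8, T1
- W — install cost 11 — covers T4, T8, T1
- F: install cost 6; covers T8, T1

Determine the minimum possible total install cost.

W alone covers T4, T8, T1 — every target.
Total install cost: 11.

11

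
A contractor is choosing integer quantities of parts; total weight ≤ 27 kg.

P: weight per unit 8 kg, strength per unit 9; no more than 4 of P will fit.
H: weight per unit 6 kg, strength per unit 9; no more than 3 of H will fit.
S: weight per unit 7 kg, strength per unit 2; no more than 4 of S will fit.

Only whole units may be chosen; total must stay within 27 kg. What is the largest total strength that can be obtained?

36

This is a bounded integer knapsack.
Take 1×P and 3×H: weight 26 ≤ 27, strength 1·9 + 3·9 = 36.
H has the best ratio (9/6) and is taken to its limit of 3; remaining capacity is filled optimally with the others.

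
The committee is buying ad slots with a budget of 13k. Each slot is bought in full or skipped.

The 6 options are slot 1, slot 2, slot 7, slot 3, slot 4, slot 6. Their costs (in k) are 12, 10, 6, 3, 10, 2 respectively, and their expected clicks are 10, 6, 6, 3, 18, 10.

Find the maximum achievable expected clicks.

28

This is an integer program with binary decision variables.
Allowing fractional choices, the relaxed optimum would be about 29.0, but ad slots are indivisible.
slot 4 + slot 6: cost 10 + 2 = 12 ≤ 13, expected clicks 18 + 10 = 28.
slot 7 + slot 3 + slot 6: cost 6 + 3 + 2 = 11 ≤ 13, expected clicks 6 + 3 + 10 = 19.
slot 3 + slot 4: cost 3 + 10 = 13 ≤ 13, expected clicks 3 + 18 = 21.
Best is slot 4 and slot 6 with total expected clicks 28.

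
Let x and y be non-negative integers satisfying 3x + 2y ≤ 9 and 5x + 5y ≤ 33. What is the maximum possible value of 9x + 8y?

(x,y)=(1,3) is feasible, giving 33.
(x,y)=(0,4) is feasible, giving 32.
Maximum is 33 at (x,y)=(1,3).

33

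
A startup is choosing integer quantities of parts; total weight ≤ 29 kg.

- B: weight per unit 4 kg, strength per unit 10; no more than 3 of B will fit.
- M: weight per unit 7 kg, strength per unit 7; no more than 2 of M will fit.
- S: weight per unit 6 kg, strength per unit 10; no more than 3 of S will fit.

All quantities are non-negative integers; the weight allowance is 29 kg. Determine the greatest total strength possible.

50

This is a bounded integer knapsack.
B has the best ratio (10/4); taking only B gives at most 3×10 = 30 (stopped by the supply cap of 3).
Mixing does better — 2×B and 3×S: weight 26 ≤ 29, strength 2·10 + 3·10 = 50.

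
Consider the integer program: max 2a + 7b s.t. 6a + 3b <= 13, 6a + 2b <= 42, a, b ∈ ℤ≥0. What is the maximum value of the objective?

Relaxing integrality, the LP optimum is 30.33 at (a,b) = (0, 4.33), which is not an integer point.
(a,b)=(0,4): 6·0+3·4=12≤13, 6·0+2·4=8≤42, objective 28.
(a,b)=(0,3): 6·0+3·3=9≤13, 6·0+2·3=6≤42, objective 21.
Maximum is 28 at (a,b)=(0,4).

28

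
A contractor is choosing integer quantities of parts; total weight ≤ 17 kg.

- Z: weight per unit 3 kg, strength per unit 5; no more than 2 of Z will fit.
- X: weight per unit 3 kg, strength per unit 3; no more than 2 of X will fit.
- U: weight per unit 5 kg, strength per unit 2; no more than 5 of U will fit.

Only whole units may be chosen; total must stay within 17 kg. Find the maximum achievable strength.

18

Z has the best ratio (5/3); taking only Z gives at most 2×5 = 10 (stopped by the supply cap of 2).
Mixing does better — 2×Z, 2×X, and 1×U: weight 17 ≤ 17, strength 2·5 + 2·3 + 1·2 = 18.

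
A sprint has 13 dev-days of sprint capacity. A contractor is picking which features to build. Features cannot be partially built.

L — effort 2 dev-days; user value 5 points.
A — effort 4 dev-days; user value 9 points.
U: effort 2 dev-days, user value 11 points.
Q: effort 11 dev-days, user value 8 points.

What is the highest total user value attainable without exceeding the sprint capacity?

U + Q: effort 2 + 11 = 13 ≤ 13, user value 11 + 8 = 19.
A + U: effort 4 + 2 = 6 ≤ 13, user value 9 + 11 = 20.
L + A + U: effort 2 + 4 + 2 = 8 ≤ 13, user value 5 + 9 + 11 = 25.
Best is L, A, and U with total user value 25.

25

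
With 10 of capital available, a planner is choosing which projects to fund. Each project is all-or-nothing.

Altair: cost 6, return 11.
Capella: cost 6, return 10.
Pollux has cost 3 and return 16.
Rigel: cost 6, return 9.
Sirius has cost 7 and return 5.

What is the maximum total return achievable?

27

Altair + Pollux: cost 6 + 3 = 9 ≤ 10, return 11 + 16 = 27.
Pollux + Rigel: cost 3 + 6 = 9 ≤ 10, return 16 + 9 = 25.
Capella + Pollux: cost 6 + 3 = 9 ≤ 10, return 10 + 16 = 26.
Best is Altair and Pollux with total return 27.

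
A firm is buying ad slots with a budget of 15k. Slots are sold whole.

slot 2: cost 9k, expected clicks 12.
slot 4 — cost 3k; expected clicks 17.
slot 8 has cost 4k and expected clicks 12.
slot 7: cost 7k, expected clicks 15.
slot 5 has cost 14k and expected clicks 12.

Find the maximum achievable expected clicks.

44

Take slot 4, slot 8, and slot 7: cost 3 + 4 + 7 = 14 ≤ 15, expected clicks 17 + 12 + 15 = 44.
No other feasible combination does better.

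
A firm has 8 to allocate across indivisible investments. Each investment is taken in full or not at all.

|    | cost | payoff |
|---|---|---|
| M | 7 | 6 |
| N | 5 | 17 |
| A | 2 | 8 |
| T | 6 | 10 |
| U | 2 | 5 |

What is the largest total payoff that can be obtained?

25

Allowing fractional choices, the relaxed optimum would be about 27.5, but investments are indivisible.
N + U: cost 5 + 2 = 7 ≤ 8, payoff 17 + 5 = 22.
A + T: cost 2 + 6 = 8 ≤ 8, payoff 8 + 10 = 18.
N + A: cost 5 + 2 = 7 ≤ 8, payoff 17 + 8 = 25.
Best is N and A with total payoff 25.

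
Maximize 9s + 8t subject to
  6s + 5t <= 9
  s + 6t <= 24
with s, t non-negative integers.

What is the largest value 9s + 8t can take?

The continuous relaxation peaks at (0, 1.8) with value 14.40; rounding to a feasible lattice point costs some objective.
(s,t)=(1,0): 6·1+5·0=6≤9, 1·1+6·0=1≤24, objective 9.
(s,t)=(0,1): 6·0+5·1=5≤9, 1·0+6·1=6≤24, objective 8.
(s,t)=(0,0): 6·0+5·0=0≤9, 1·0+6·0=0≤24, objective 0.
The best lattice point is (1,0), giving 9.

9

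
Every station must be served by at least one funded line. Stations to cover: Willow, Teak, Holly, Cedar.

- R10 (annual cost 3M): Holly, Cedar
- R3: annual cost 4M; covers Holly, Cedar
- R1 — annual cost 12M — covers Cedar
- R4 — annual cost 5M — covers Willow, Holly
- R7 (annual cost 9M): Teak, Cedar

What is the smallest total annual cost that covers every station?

14

This is a weighted set-cover instance.
The greedy cost-per-new-station heuristic would pick R10, R4, and R7 for 17, but a cheaper cover exists.
Choose R4 and R7: together they cover Willow, Teak, Holly, Cedar — every station.
Total annual cost: 5 + 9 = 14.
No cover costs less than 14.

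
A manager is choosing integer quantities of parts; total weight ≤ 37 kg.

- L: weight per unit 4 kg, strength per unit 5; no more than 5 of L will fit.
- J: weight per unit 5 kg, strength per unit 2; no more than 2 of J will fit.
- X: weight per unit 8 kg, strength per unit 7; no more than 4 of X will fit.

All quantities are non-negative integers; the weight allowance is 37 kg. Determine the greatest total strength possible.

39

3×L and 3×X: weight 36 ≤ 37, strength 3·5 + 3·7 = 36.
5×L and 2×X: weight 36 ≤ 37, strength 5·5 + 2·7 = 39.
Best is 39.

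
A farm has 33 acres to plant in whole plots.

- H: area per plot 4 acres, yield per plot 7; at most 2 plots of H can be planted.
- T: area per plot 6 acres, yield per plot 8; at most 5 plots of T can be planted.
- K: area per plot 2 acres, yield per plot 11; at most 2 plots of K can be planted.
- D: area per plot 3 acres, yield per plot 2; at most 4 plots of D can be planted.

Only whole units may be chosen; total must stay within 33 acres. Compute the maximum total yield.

62

Take 2×H, 3×T, 2×K, and 1×D: area 33 ≤ 33, yield 2·7 + 3·8 + 2·11 + 1·2 = 62.
K has the best ratio (11/2) and is taken to its limit of 2; remaining capacity is filled optimally with the others.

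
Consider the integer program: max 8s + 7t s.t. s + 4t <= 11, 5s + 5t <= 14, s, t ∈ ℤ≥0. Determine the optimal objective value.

16

The continuous relaxation peaks at (2.8, 0) with value 22.40; rounding to a feasible lattice point costs some objective.
(s,t)=(2,0): 1·2+4·0=2≤11, 5·2+5·0=10≤14, objective 16.
(s,t)=(1,1): 1·1+4·1=5≤11, 5·1+5·1=10≤14, objective 15.
(s,t)=(1,0): 1·1+4·0=1≤11, 5·1+5·0=5≤14, objective 8.
No feasible integer point exceeds 16.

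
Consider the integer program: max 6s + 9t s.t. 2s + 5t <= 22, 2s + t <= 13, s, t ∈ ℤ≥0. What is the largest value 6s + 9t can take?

(s,t)=(5,2): 2·5+5·2=20≤22, 2·5+1·2=12≤13, objective 48.
(s,t)=(6,1): 2·6+5·1=17≤22, 2·6+1·1=13≤13, objective 45.
(s,t)=(4,2): 2·4+5·2=18≤22, 2·4+1·2=10≤13, objective 42.
Maximum is 48 at (s,t)=(5,2).

48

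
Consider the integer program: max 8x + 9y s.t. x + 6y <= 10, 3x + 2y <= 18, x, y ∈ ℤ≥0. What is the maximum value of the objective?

The continuous relaxation peaks at (5.5, 0.75) with value 50.75; rounding to a feasible lattice point costs some objective.
(x,y)=(6,0): 1·6+6·0=6≤10, 3·6+2·0=18≤18, objective 48.
(x,y)=(4,1): 1·4+6·1=10≤10, 3·4+2·1=14≤18, objective 41.
(x,y)=(5,0): 1·5+6·0=5≤10, 3·5+2·0=15≤18, objective 40.
(x,y)=(4,0): 1·4+6·0=4≤10, 3·4+2·0=12≤18, objective 32.
No feasible integer point exceeds 48.

48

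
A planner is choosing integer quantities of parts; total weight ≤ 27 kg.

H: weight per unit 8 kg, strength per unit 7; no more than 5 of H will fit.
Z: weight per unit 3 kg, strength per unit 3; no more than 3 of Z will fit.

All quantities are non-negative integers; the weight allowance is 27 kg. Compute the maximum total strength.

Z has the best ratio (3/3); taking only Z gives at most 3×3 = 9 (stopped by the supply cap of 3).
Mixing does better — 3×H and 1×Z: weight 27 ≤ 27, strength 3·7 + 1·3 = 24.

24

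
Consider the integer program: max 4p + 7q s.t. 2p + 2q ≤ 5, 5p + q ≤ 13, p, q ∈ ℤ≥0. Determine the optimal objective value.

14

The continuous relaxation peaks at (0, 2.5) with value 17.50; rounding to a feasible lattice point costs some objective.
(p,q)=(0,2): 2·0+2·2=4≤5, 5·0+1·2=2≤13, objective 14.
(p,q)=(1,1): 2·1+2·1=4≤5, 5·1+1·1=6≤13, objective 11.
(p,q)=(0,1): 2·0+2·1=2≤5, 5·0+1·1=1≤13, objective 7.
The best lattice point is (0,2), giving 14.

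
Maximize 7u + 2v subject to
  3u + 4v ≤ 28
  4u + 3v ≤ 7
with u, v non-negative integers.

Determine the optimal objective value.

9

The continuous relaxation peaks at (1.75, 0) with value 12.25; rounding to a feasible lattice point costs some objective.
(u,v)=(1,1): 3·1+4·1=7≤28, 4·1+3·1=7≤7, objective 9.
(u,v)=(1,0): 3·1+4·0=3≤28, 4·1+3·0=4≤7, objective 7.
The best lattice point is (1,1), giving 9.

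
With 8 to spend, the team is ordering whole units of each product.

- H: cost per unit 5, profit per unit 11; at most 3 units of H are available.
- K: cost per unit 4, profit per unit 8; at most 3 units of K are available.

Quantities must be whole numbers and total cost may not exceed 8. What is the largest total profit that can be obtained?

2×K: cost 8 ≤ 8, profit 2·8 = 16.
1×H: cost 5 ≤ 8, profit 1·11 = 11.
Best is 16.

16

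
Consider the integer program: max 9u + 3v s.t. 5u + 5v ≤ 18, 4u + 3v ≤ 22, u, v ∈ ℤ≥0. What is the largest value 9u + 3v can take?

(u,v)=(3,0): 5·3+5·0=15≤18, 4·3+3·0=12≤22, objective 27.
(u,v)=(2,1): 5·2+5·1=15≤18, 4·2+3·1=11≤22, objective 21.
(u,v)=(2,0): 5·2+5·0=10≤18, 4·2+3·0=8≤22, objective 18.
No feasible integer point exceeds 27.

27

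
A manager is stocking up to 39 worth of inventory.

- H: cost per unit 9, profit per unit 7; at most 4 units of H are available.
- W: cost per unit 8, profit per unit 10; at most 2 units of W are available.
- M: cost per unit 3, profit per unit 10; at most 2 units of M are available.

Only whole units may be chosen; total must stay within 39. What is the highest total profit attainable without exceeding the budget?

47

M has the best ratio (10/3); taking only M gives at most 2×10 = 20 (stopped by the supply cap of 2).
Mixing does better — 1×H, 2×W, and 2×M: cost 31 ≤ 39, profit 1·7 + 2·10 + 2·10 = 47.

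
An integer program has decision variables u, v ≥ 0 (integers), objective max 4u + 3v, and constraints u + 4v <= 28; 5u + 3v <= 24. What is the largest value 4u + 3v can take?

22

The continuous relaxation peaks at (0.706, 6.82) with value 23.29; rounding to a feasible lattice point costs some objective.
(u,v)=(1,6): 1·1+4·6=25≤28, 5·1+3·6=23≤24, objective 22.
(u,v)=(0,7): 1·0+4·7=28≤28, 5·0+3·7=21≤24, objective 21.
(u,v)=(1,5): 1·1+4·5=21≤28, 5·1+3·5=20≤24, objective 19.
No feasible integer point exceeds 22.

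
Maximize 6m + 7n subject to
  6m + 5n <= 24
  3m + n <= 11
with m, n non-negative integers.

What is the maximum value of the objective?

28

The continuous relaxation peaks at (0, 4.8) with value 33.60; rounding to a feasible lattice point costs some objective.
(m,n)=(0,4): 6·0+5·4=20≤24, 3·0+1·4=4≤11, objective 28.
(m,n)=(1,3): 6·1+5·3=21≤24, 3·1+1·3=6≤11, objective 27.
(m,n)=(0,3): 6·0+5·3=15≤24, 3·0+1·3=3≤11, objective 21.
Maximum is 28 at (m,n)=(0,4).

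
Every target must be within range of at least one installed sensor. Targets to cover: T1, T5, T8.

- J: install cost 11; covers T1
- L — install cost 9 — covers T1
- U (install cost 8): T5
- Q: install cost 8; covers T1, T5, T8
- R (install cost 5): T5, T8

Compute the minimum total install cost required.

The greedy cost-per-new-target heuristic would pick R and Q for 13, but a cheaper cover exists.
Q alone covers T1, T5, T8 — every target.
Total install cost: 8.
No cover costs less than 8.

8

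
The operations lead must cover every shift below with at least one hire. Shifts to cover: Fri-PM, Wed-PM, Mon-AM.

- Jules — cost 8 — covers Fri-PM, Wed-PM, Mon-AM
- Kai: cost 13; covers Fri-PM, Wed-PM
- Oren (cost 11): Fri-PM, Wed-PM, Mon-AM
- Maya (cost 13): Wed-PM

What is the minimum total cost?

8

This is a weighted set-cover instance.
Jules alone covers Fri-PM, Wed-PM, Mon-AM — every shift.
Total cost: 8.
No cover costs less than 8.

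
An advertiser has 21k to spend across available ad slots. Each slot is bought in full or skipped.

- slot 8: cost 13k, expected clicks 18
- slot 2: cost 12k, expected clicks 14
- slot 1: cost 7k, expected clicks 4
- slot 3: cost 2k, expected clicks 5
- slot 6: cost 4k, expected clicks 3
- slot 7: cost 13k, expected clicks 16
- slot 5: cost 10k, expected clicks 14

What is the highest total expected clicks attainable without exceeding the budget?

26

This is a 0-1 knapsack instance.
Allowing fractional choices, the relaxed optimum would be about 31.5, but ad slots are indivisible.
slot 8 + slot 3 + slot 6: cost 13 + 2 + 4 = 19 ≤ 21, expected clicks 18 + 5 + 3 = 26.
slot 3 + slot 6 + slot 7: cost 2 + 4 + 13 = 19 ≤ 21, expected clicks 5 + 3 + 16 = 24.
slot 8 + slot 3: cost 13 + 2 = 15 ≤ 21, expected clicks 18 + 5 = 23.
Best is slot 8, slot 3, and slot 6 with total expected clicks 26.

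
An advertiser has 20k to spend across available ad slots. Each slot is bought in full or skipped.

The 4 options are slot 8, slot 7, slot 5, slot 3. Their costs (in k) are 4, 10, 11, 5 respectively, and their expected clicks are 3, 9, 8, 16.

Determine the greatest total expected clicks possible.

This is an integer program with binary decision variables.
Take slot 8, slot 7, and slot 3: cost 4 + 10 + 5 = 19 ≤ 20, expected clicks 3 + 9 + 16 = 28.
No other feasible combination does better.

28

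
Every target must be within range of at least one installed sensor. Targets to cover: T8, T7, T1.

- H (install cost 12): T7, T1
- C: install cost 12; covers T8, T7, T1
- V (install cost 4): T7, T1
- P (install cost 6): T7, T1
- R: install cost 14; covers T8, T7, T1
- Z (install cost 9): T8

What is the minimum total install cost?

12

C alone covers T8, T7, T1 — every target.
Total install cost: 12.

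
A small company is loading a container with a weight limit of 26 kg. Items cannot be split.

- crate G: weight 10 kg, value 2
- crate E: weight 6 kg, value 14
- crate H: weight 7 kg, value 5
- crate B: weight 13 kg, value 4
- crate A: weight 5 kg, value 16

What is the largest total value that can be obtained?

crate G + crate E + crate A: weight 10 + 6 + 5 = 21 ≤ 26, value 2 + 14 + 16 = 32.
crate E + crate B + crate A: weight 6 + 13 + 5 = 24 ≤ 26, value 14 + 4 + 16 = 34.
crate E + crate H + crate A: weight 6 + 7 + 5 = 18 ≤ 26, value 14 + 5 + 16 = 35.
Best is crate E, crate H, and crate A with total value 35.

35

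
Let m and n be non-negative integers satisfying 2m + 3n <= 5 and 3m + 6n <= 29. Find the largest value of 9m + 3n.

(m,n)=(2,0): 2·2+3·0=4≤5, 3·2+6·0=6≤29, objective 18.
(m,n)=(1,1): 2·1+3·1=5≤5, 3·1+6·1=9≤29, objective 12.
No feasible integer point exceeds 18.

18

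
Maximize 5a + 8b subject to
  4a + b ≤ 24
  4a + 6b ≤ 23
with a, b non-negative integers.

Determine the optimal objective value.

Relaxing integrality, the LP optimum is 30.67 at (a,b) = (0, 3.83), which is not an integer point.
(a,b)=(1,3): 4·1+1·3=7≤24, 4·1+6·3=22≤23, objective 29.
(a,b)=(2,2): 4·2+1·2=10≤24, 4·2+6·2=20≤23, objective 26.
(a,b)=(0,3): 4·0+1·3=3≤24, 4·0+6·3=18≤23, objective 24.
(a,b)=(1,2): 4·1+1·2=6≤24, 4·1+6·2=16≤23, objective 21.
Maximum is 29 at (a,b)=(1,3).

29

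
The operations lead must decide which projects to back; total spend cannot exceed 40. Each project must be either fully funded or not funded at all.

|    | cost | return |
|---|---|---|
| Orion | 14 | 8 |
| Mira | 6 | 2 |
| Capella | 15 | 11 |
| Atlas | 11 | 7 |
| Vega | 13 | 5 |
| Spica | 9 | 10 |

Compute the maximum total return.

Orion + Capella + Spica: cost 14 + 15 + 9 = 38 ≤ 40, return 8 + 11 + 10 = 29.
Capella + Atlas + Spica: cost 15 + 11 + 9 = 35 ≤ 40, return 11 + 7 + 10 = 28.
Best is Orion, Capella, and Spica with total return 29.

29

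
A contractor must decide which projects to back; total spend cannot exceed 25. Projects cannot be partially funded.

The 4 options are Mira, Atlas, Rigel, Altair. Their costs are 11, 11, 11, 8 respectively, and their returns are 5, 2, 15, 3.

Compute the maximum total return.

Allowing fractional choices, the relaxed optimum would be about 21.1, but projects are indivisible.
Rigel + Altair: cost 11 + 8 = 19 ≤ 25, return 15 + 3 = 18.
Mira + Rigel: cost 11 + 11 = 22 ≤ 25, return 5 + 15 = 20.
Atlas + Rigel: cost 11 + 11 = 22 ≤ 25, return 2 + 15 = 17.
Best is Mira and Rigel with total return 20.

20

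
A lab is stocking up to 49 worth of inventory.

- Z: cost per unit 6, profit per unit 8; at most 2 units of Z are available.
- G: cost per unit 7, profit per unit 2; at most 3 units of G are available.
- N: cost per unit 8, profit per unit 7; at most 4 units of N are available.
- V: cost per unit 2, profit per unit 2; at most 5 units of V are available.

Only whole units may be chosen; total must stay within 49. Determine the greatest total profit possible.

2×Z, 3×N, and 5×V: cost 46 ≤ 49, profit 2·8 + 3·7 + 5·2 = 47.
2×Z, 4×N, and 2×V: cost 48 ≤ 49, profit 2·8 + 4·7 + 2·2 = 48.
Best is 48.

48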